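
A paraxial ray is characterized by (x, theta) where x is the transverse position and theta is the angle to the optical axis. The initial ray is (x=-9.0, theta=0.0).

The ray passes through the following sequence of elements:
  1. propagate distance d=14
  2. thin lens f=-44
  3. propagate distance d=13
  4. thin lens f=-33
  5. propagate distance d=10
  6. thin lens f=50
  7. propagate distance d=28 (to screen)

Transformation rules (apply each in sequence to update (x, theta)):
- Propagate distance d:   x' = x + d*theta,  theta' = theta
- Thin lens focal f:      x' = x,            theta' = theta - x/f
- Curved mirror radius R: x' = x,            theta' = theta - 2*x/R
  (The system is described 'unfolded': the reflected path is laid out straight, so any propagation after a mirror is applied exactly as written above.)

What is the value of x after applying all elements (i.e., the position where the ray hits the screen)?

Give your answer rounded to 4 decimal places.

Answer: -23.2044

Derivation:
Initial: x=-9.0000 theta=0.0000
After 1 (propagate distance d=14): x=-9.0000 theta=0.0000
After 2 (thin lens f=-44): x=-9.0000 theta=-9/44 (≈-0.2045)
After 3 (propagate distance d=13): x=-513/44 (≈-11.6591) theta=-9/44 (≈-0.2045)
After 4 (thin lens f=-33): x=-513/44 (≈-11.6591) theta=-135/242 (≈-0.5579)
After 5 (propagate distance d=10): x=-8343/484 (≈-17.2376) theta=-135/242 (≈-0.5579)
After 6 (thin lens f=50): x=-8343/484 (≈-17.2376) theta=-5157/24200 (≈-0.2131)
After 7 (propagate distance d=28 (to screen)): x=-280773/12100 (≈-23.2044) theta=-5157/24200 (≈-0.2131)
Rounded to 4 decimal places: x = -23.2044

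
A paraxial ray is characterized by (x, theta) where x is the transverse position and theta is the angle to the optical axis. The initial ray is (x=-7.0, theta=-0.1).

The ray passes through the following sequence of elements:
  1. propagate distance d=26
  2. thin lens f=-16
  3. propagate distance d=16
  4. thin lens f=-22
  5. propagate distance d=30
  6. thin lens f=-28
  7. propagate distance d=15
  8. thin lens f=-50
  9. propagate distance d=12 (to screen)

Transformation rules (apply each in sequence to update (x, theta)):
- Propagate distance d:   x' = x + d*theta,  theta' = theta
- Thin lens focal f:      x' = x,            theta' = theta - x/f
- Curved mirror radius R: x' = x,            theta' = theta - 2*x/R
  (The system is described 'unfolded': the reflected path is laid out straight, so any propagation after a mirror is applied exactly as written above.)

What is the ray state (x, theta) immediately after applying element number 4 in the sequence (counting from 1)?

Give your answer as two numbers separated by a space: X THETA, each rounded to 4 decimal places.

Initial: x=-7.0000 theta=-0.1000
After 1 (propagate distance d=26): x=-9.6000 theta=-0.1000
After 2 (thin lens f=-16): x=-9.6000 theta=-0.7000
After 3 (propagate distance d=16): x=-20.8000 theta=-0.7000
After 4 (thin lens f=-22): x=-20.8000 theta=-181/110 (≈-1.6455)
Rounded to 4 decimal places: x = -20.8000, theta = -1.6455

Answer: -20.8000 -1.6455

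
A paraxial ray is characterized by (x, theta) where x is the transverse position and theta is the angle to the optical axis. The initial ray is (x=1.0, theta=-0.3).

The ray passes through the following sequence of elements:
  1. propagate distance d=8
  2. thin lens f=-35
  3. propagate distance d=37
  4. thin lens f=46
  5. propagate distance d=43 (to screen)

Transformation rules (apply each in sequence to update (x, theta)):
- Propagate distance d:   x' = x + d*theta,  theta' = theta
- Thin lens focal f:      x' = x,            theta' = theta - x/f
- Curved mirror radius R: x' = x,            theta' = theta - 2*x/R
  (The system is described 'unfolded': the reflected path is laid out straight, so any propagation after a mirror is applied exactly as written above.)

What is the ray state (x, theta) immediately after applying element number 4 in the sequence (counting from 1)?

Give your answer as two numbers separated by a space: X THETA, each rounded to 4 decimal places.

Answer: -13.9800 -0.0361

Derivation:
Initial: x=1.0000 theta=-0.3000
After 1 (propagate distance d=8): x=-1.4000 theta=-0.3000
After 2 (thin lens f=-35): x=-1.4000 theta=-0.3400
After 3 (propagate distance d=37): x=-13.9800 theta=-0.3400
After 4 (thin lens f=46): x=-13.9800 theta=-83/2300 (≈-0.0361)
Rounded to 4 decimal places: x = -13.9800, theta = -0.0361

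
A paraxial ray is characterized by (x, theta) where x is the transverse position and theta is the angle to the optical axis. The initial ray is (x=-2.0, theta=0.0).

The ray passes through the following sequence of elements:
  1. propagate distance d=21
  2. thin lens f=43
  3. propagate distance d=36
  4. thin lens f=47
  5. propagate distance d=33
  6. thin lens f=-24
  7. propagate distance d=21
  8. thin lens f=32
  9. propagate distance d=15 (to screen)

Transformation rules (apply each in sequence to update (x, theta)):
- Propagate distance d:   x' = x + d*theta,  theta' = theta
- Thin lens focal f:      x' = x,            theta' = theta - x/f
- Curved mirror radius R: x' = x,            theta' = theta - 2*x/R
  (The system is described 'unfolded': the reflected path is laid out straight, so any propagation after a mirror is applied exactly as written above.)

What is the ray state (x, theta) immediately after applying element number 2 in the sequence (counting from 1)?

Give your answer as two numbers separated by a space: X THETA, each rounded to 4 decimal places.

Initial: x=-2.0000 theta=0.0000
After 1 (propagate distance d=21): x=-2.0000 theta=0.0000
After 2 (thin lens f=43): x=-2.0000 theta=2/43 (≈0.0465)
Rounded to 4 decimal places: x = -2.0000, theta = 0.0465

Answer: -2.0000 0.0465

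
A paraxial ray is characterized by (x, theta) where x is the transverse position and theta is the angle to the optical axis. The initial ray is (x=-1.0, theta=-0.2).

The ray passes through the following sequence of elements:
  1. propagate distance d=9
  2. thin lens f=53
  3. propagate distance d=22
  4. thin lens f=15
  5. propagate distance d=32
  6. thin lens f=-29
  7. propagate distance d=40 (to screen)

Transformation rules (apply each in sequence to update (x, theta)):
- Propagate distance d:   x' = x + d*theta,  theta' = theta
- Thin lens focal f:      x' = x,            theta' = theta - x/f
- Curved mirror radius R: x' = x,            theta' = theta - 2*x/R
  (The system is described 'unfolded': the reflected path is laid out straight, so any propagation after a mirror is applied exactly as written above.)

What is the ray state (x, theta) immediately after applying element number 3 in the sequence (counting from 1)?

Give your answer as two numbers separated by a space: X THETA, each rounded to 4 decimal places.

Initial: x=-1.0000 theta=-0.2000
After 1 (propagate distance d=9): x=-2.8000 theta=-0.2000
After 2 (thin lens f=53): x=-2.8000 theta=-39/265 (≈-0.1472)
After 3 (propagate distance d=22): x=-320/53 (≈-6.0377) theta=-39/265 (≈-0.1472)
Rounded to 4 decimal places: x = -6.0377, theta = -0.1472

Answer: -6.0377 -0.1472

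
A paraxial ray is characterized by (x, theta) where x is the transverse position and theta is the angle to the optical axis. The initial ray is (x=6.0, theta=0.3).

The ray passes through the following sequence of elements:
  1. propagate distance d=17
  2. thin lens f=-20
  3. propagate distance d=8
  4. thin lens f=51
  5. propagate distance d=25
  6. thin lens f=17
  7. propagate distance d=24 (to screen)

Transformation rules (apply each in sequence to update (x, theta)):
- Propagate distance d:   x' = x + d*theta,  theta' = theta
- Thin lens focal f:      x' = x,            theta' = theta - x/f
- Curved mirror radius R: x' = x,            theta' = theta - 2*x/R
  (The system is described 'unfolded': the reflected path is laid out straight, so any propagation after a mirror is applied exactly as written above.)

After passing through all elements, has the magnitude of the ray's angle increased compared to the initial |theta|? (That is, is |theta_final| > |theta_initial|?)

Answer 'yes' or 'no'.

Answer: yes

Derivation:
Initial: x=6.0000 theta=0.3000
After 1 (propagate distance d=17): x=11.1000 theta=0.3000
After 2 (thin lens f=-20): x=11.1000 theta=0.8550
After 3 (propagate distance d=8): x=17.9400 theta=0.8550
After 4 (thin lens f=51): x=17.9400 theta=1711/3400 (≈0.5032)
After 5 (propagate distance d=25): x=103771/3400 (≈30.5209) theta=1711/3400 (≈0.5032)
After 6 (thin lens f=17): x=103771/3400 (≈30.5209) theta=-18671/14450 (≈-1.2921)
After 7 (propagate distance d=24 (to screen)): x=-28309/57800 (≈-0.4898) theta=-18671/14450 (≈-1.2921)
|theta_initial|=0.3000 |theta_final|=18671/14450 (≈1.2921) -> increased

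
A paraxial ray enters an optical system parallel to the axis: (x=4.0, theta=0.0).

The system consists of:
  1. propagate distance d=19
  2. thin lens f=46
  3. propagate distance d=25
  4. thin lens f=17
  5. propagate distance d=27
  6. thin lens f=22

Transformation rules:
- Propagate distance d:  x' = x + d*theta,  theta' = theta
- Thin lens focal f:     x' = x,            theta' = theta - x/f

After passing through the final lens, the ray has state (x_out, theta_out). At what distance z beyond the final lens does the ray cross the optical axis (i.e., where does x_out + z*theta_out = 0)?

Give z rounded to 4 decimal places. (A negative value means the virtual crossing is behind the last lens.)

Answer: -88.1317

Derivation:
Initial: x=4.0000 theta=0.0000
After 1 (propagate distance d=19): x=4.0000 theta=0.0000
After 2 (thin lens f=46): x=4.0000 theta=-2/23 (≈-0.0870)
After 3 (propagate distance d=25): x=42/23 (≈1.8261) theta=-2/23 (≈-0.0870)
After 4 (thin lens f=17): x=42/23 (≈1.8261) theta=-76/391 (≈-0.1944)
After 5 (propagate distance d=27): x=-1338/391 (≈-3.4220) theta=-76/391 (≈-0.1944)
After 6 (thin lens f=22): x=-1338/391 (≈-3.4220) theta=-167/4301 (≈-0.0388)
z_focus = -x_out/theta_out = -(-1338/391)/(-167/4301) = -14718/167 ≈ -88.1317
Rounded to 4 decimal places: z = -88.1317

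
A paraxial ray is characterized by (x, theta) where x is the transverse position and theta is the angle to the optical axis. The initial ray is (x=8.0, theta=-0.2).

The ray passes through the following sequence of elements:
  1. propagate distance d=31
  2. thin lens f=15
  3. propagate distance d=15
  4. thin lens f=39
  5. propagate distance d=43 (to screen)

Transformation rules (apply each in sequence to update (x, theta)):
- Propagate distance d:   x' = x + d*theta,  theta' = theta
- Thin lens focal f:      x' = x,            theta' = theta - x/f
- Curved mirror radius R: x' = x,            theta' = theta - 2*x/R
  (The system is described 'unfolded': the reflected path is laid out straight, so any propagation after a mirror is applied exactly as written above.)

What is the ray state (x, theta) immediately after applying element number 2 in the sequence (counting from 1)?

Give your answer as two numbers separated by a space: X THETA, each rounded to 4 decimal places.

Answer: 1.8000 -0.3200

Derivation:
Initial: x=8.0000 theta=-0.2000
After 1 (propagate distance d=31): x=1.8000 theta=-0.2000
After 2 (thin lens f=15): x=1.8000 theta=-0.3200
Rounded to 4 decimal places: x = 1.8000, theta = -0.3200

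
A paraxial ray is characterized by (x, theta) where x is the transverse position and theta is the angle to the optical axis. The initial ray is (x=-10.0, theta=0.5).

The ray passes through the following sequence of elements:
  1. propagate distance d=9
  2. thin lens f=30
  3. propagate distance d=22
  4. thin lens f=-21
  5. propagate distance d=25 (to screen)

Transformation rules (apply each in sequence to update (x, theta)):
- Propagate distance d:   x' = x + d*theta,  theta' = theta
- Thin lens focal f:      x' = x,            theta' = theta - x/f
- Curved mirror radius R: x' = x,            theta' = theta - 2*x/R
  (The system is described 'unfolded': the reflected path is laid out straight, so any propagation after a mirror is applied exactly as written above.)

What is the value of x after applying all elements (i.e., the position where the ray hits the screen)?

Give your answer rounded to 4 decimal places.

Initial: x=-10.0000 theta=0.5000
After 1 (propagate distance d=9): x=-5.5000 theta=0.5000
After 2 (thin lens f=30): x=-5.5000 theta=41/60 (≈0.6833)
After 3 (propagate distance d=22): x=143/15 (≈9.5333) theta=41/60 (≈0.6833)
After 4 (thin lens f=-21): x=143/15 (≈9.5333) theta=1433/1260 (≈1.1373)
After 5 (propagate distance d=25 (to screen)): x=47837/1260 (≈37.9659) theta=1433/1260 (≈1.1373)
Rounded to 4 decimal places: x = 37.9659

Answer: 37.9659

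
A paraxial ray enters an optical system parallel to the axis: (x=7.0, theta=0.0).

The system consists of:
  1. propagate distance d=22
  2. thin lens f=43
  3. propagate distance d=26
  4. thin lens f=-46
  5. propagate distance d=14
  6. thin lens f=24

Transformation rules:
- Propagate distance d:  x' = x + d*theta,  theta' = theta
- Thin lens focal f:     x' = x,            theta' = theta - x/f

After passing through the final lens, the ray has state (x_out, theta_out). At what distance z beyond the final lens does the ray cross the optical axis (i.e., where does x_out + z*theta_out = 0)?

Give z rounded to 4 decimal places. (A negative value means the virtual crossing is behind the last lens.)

Initial: x=7.0000 theta=0.0000
After 1 (propagate distance d=22): x=7.0000 theta=0.0000
After 2 (thin lens f=43): x=7.0000 theta=-7/43 (≈-0.1628)
After 3 (propagate distance d=26): x=119/43 (≈2.7674) theta=-7/43 (≈-0.1628)
After 4 (thin lens f=-46): x=119/43 (≈2.7674) theta=-203/1978 (≈-0.1026)
After 5 (propagate distance d=14): x=1316/989 (≈1.3306) theta=-203/1978 (≈-0.1026)
After 6 (thin lens f=24): x=1316/989 (≈1.3306) theta=-469/2967 (≈-0.1581)
z_focus = -x_out/theta_out = -(1316/989)/(-469/2967) = 564/67 ≈ 8.4179
Rounded to 4 decimal places: z = 8.4179

Answer: 8.4179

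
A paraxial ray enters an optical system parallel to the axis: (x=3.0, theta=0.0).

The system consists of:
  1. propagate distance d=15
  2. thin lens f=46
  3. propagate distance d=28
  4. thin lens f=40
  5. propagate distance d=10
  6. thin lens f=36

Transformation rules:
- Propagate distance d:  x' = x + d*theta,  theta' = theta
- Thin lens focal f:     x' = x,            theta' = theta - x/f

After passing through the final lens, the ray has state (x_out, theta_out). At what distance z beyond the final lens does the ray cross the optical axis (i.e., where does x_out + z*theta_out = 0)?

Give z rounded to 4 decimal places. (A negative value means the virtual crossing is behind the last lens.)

Initial: x=3.0000 theta=0.0000
After 1 (propagate distance d=15): x=3.0000 theta=0.0000
After 2 (thin lens f=46): x=3.0000 theta=-3/46 (≈-0.0652)
After 3 (propagate distance d=28): x=27/23 (≈1.1739) theta=-3/46 (≈-0.0652)
After 4 (thin lens f=40): x=27/23 (≈1.1739) theta=-87/920 (≈-0.0946)
After 5 (propagate distance d=10): x=21/92 (≈0.2283) theta=-87/920 (≈-0.0946)
After 6 (thin lens f=36): x=21/92 (≈0.2283) theta=-557/5520 (≈-0.1009)
z_focus = -x_out/theta_out = -(21/92)/(-557/5520) = 1260/557 ≈ 2.2621
Rounded to 4 decimal places: z = 2.2621

Answer: 2.2621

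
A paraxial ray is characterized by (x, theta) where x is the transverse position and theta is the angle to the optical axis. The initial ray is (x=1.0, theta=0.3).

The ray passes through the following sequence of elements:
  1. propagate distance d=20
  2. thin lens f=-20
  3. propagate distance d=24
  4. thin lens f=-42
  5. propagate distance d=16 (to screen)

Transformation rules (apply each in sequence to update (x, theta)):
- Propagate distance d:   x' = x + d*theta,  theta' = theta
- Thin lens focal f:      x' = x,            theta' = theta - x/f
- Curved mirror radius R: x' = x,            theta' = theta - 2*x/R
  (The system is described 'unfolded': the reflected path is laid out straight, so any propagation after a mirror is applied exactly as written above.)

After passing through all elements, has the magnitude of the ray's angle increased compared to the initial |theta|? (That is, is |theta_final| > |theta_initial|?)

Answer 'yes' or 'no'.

Answer: yes

Derivation:
Initial: x=1.0000 theta=0.3000
After 1 (propagate distance d=20): x=7.0000 theta=0.3000
After 2 (thin lens f=-20): x=7.0000 theta=0.6500
After 3 (propagate distance d=24): x=22.6000 theta=0.6500
After 4 (thin lens f=-42): x=22.6000 theta=499/420 (≈1.1881)
After 5 (propagate distance d=16 (to screen)): x=4369/105 (≈41.6095) theta=499/420 (≈1.1881)
|theta_initial|=0.3000 |theta_final|=499/420 (≈1.1881) -> increased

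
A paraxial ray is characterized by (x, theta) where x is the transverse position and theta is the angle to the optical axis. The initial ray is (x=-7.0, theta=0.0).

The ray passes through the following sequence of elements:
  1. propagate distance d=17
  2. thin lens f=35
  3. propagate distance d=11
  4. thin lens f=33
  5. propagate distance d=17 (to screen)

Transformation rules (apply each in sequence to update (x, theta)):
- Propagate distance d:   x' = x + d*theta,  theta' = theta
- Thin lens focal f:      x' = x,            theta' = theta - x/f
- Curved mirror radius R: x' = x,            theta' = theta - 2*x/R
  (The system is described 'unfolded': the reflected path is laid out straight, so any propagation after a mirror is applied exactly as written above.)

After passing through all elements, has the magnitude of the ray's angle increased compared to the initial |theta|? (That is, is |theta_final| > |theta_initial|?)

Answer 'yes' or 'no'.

Answer: yes

Derivation:
Initial: x=-7.0000 theta=0.0000
After 1 (propagate distance d=17): x=-7.0000 theta=0.0000
After 2 (thin lens f=35): x=-7.0000 theta=0.2000
After 3 (propagate distance d=11): x=-4.8000 theta=0.2000
After 4 (thin lens f=33): x=-4.8000 theta=19/55 (≈0.3455)
After 5 (propagate distance d=17 (to screen)): x=59/55 (≈1.0727) theta=19/55 (≈0.3455)
|theta_initial|=0.0000 |theta_final|=19/55 (≈0.3455) -> increased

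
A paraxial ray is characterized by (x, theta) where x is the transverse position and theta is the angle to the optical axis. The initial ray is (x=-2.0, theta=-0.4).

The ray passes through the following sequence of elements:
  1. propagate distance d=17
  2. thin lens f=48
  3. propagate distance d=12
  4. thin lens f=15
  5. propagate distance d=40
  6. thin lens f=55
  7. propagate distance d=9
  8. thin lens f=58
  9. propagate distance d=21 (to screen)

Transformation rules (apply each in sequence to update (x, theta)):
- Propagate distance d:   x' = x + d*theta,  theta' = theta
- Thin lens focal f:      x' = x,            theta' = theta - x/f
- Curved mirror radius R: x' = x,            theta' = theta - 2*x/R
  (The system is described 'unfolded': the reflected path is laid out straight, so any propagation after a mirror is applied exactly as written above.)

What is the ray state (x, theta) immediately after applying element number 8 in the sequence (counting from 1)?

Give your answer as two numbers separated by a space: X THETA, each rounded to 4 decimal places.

Answer: 13.5324 0.1221

Derivation:
Initial: x=-2.0000 theta=-0.4000
After 1 (propagate distance d=17): x=-8.8000 theta=-0.4000
After 2 (thin lens f=48): x=-8.8000 theta=-13/60 (≈-0.2167)
After 3 (propagate distance d=12): x=-11.4000 theta=-13/60 (≈-0.2167)
After 4 (thin lens f=15): x=-11.4000 theta=163/300 (≈0.5433)
After 5 (propagate distance d=40): x=31/3 (≈10.3333) theta=163/300 (≈0.5433)
After 6 (thin lens f=55): x=31/3 (≈10.3333) theta=391/1100 (≈0.3555)
After 7 (propagate distance d=9): x=44657/3300 (≈13.5324) theta=391/1100 (≈0.3555)
After 8 (thin lens f=58): x=44657/3300 (≈13.5324) theta=23377/191400 (≈0.1221)
Rounded to 4 decimal places: x = 13.5324, theta = 0.1221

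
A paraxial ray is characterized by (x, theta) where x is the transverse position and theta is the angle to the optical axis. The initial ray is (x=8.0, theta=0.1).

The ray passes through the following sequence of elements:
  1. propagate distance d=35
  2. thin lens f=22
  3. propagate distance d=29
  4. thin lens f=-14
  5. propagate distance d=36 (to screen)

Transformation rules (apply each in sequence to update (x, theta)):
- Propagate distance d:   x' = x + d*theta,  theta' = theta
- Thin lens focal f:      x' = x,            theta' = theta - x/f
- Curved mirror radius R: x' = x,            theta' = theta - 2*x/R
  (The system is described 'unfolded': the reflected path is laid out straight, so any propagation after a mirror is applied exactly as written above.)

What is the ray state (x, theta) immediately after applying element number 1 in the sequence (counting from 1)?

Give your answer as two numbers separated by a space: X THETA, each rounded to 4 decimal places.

Initial: x=8.0000 theta=0.1000
After 1 (propagate distance d=35): x=11.5000 theta=0.1000
Rounded to 4 decimal places: x = 11.5000, theta = 0.1000

Answer: 11.5000 0.1000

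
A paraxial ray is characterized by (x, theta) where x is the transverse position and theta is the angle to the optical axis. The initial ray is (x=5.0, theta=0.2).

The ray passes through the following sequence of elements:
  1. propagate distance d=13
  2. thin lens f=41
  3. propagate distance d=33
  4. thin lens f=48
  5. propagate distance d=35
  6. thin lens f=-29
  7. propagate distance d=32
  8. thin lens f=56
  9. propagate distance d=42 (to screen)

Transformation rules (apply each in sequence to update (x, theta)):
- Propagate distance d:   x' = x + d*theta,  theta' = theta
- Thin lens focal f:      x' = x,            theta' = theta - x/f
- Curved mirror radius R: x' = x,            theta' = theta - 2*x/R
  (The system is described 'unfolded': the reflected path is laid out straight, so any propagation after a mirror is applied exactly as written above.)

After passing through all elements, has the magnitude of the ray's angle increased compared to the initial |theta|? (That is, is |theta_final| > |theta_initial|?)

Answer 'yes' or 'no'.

Answer: no

Derivation:
Initial: x=5.0000 theta=0.2000
After 1 (propagate distance d=13): x=7.6000 theta=0.2000
After 2 (thin lens f=41): x=7.6000 theta=3/205 (≈0.0146)
After 3 (propagate distance d=33): x=1657/205 (≈8.0829) theta=3/205 (≈0.0146)
After 4 (thin lens f=48): x=1657/205 (≈8.0829) theta=-1513/9840 (≈-0.1538)
After 5 (propagate distance d=35): x=26581/9840 (≈2.7013) theta=-1513/9840 (≈-0.1538)
After 6 (thin lens f=-29): x=26581/9840 (≈2.7013) theta=-1081/17835 (≈-0.0606)
After 7 (propagate distance d=32): x=72459/95120 (≈0.7618) theta=-1081/17835 (≈-0.0606)
After 8 (thin lens f=56): x=72459/95120 (≈0.7618) theta=-1185953/15980160 (≈-0.0742)
After 9 (propagate distance d=42 (to screen)): x=-896117/380480 (≈-2.3552) theta=-1185953/15980160 (≈-0.0742)
|theta_initial|=0.2000 |theta_final|=1185953/15980160 (≈0.0742) -> not increased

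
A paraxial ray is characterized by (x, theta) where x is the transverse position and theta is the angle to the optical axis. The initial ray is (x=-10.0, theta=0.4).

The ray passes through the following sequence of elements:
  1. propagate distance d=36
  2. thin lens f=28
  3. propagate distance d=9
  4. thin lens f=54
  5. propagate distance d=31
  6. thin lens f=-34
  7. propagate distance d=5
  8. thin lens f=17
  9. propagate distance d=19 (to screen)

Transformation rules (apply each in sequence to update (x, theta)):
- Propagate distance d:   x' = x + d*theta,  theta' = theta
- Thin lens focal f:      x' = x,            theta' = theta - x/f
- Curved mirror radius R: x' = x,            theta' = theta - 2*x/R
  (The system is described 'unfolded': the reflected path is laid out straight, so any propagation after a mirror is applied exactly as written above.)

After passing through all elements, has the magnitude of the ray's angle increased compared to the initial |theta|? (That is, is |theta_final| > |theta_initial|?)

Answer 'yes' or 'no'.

Answer: no

Derivation:
Initial: x=-10.0000 theta=0.4000
After 1 (propagate distance d=36): x=4.4000 theta=0.4000
After 2 (thin lens f=28): x=4.4000 theta=17/70 (≈0.2429)
After 3 (propagate distance d=9): x=461/70 (≈6.5857) theta=17/70 (≈0.2429)
After 4 (thin lens f=54): x=461/70 (≈6.5857) theta=457/3780 (≈0.1209)
After 5 (propagate distance d=31): x=39061/3780 (≈10.3336) theta=457/3780 (≈0.1209)
After 6 (thin lens f=-34): x=39061/3780 (≈10.3336) theta=54599/128520 (≈0.4248)
After 7 (propagate distance d=5): x=1601069/128520 (≈12.4577) theta=54599/128520 (≈0.4248)
After 8 (thin lens f=17): x=1601069/128520 (≈12.4577) theta=-336443/1092420 (≈-0.3080)
After 9 (propagate distance d=19 (to screen)): x=4811113/728280 (≈6.6061) theta=-336443/1092420 (≈-0.3080)
|theta_initial|=0.4000 |theta_final|=336443/1092420 (≈0.3080) -> not increased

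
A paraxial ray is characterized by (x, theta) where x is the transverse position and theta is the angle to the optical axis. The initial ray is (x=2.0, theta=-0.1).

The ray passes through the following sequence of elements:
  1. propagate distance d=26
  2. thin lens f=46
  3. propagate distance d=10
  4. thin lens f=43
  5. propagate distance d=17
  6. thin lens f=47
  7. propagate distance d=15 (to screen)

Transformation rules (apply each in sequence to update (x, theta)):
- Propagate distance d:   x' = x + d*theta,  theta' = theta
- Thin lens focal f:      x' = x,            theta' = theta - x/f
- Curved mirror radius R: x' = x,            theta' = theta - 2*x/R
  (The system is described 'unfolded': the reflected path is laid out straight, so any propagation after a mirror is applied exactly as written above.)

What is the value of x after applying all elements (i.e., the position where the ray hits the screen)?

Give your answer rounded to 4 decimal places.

Answer: -2.4032

Derivation:
Initial: x=2.0000 theta=-0.1000
After 1 (propagate distance d=26): x=-0.6000 theta=-0.1000
After 2 (thin lens f=46): x=-0.6000 theta=-2/23 (≈-0.0870)
After 3 (propagate distance d=10): x=-169/115 (≈-1.4696) theta=-2/23 (≈-0.0870)
After 4 (thin lens f=43): x=-169/115 (≈-1.4696) theta=-261/4945 (≈-0.0528)
After 5 (propagate distance d=17): x=-11704/4945 (≈-2.3668) theta=-261/4945 (≈-0.0528)
After 6 (thin lens f=47): x=-11704/4945 (≈-2.3668) theta=-563/232415 (≈-0.0024)
After 7 (propagate distance d=15 (to screen)): x=-558533/232415 (≈-2.4032) theta=-563/232415 (≈-0.0024)
Rounded to 4 decimal places: x = -2.4032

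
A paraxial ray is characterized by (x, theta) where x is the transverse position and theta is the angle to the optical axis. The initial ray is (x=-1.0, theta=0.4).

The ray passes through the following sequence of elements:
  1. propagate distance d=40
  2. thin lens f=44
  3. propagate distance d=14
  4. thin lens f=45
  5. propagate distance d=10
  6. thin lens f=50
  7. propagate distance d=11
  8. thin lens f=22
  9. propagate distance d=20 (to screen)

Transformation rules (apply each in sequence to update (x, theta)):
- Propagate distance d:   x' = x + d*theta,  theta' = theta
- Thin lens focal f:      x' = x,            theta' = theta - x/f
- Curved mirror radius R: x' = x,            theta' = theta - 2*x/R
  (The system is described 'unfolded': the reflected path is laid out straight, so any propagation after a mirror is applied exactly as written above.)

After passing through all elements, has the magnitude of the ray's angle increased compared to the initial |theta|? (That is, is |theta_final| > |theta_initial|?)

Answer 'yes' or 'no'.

Initial: x=-1.0000 theta=0.4000
After 1 (propagate distance d=40): x=15.0000 theta=0.4000
After 2 (thin lens f=44): x=15.0000 theta=13/220 (≈0.0591)
After 3 (propagate distance d=14): x=1741/110 (≈15.8273) theta=13/220 (≈0.0591)
After 4 (thin lens f=45): x=1741/110 (≈15.8273) theta=-2897/9900 (≈-0.2926)
After 5 (propagate distance d=10): x=6386/495 (≈12.9010) theta=-2897/9900 (≈-0.2926)
After 6 (thin lens f=50): x=6386/495 (≈12.9010) theta=-27257/49500 (≈-0.5506)
After 7 (propagate distance d=11): x=338773/49500 (≈6.8439) theta=-27257/49500 (≈-0.5506)
After 8 (thin lens f=22): x=338773/49500 (≈6.8439) theta=-312809/363000 (≈-0.8617)
After 9 (propagate distance d=20 (to screen)): x=-5657767/544500 (≈-10.3908) theta=-312809/363000 (≈-0.8617)
|theta_initial|=0.4000 |theta_final|=312809/363000 (≈0.8617) -> increased

Answer: yes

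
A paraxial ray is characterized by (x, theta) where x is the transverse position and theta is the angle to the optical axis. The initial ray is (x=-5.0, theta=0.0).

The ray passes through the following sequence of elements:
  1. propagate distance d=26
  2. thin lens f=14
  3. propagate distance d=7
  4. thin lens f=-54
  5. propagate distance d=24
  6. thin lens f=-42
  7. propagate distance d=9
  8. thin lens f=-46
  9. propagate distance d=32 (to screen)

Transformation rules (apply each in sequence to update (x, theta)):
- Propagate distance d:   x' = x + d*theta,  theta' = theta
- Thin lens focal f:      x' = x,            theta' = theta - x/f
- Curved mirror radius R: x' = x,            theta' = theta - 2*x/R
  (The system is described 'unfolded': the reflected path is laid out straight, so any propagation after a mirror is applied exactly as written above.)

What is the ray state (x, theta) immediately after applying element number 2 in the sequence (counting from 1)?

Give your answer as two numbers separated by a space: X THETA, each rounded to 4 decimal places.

Answer: -5.0000 0.3571

Derivation:
Initial: x=-5.0000 theta=0.0000
After 1 (propagate distance d=26): x=-5.0000 theta=0.0000
After 2 (thin lens f=14): x=-5.0000 theta=5/14 (≈0.3571)
Rounded to 4 decimal places: x = -5.0000, theta = 0.3571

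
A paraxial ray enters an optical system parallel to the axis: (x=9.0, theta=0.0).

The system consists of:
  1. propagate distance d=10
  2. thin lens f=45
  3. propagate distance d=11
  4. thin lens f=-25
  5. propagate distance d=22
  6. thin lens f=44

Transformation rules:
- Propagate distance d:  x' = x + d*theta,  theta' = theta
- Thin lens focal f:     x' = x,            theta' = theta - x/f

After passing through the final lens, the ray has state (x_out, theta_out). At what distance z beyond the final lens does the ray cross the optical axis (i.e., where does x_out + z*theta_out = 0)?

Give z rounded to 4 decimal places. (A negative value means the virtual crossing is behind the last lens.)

Answer: 70.7239

Derivation:
Initial: x=9.0000 theta=0.0000
After 1 (propagate distance d=10): x=9.0000 theta=0.0000
After 2 (thin lens f=45): x=9.0000 theta=-0.2000
After 3 (propagate distance d=11): x=6.8000 theta=-0.2000
After 4 (thin lens f=-25): x=6.8000 theta=0.0720
After 5 (propagate distance d=22): x=8.3840 theta=0.0720
After 6 (thin lens f=44): x=8.3840 theta=-163/1375 (≈-0.1185)
z_focus = -x_out/theta_out = -(8.3840)/(-163/1375) = 11528/163 ≈ 70.7239
Rounded to 4 decimal places: z = 70.7239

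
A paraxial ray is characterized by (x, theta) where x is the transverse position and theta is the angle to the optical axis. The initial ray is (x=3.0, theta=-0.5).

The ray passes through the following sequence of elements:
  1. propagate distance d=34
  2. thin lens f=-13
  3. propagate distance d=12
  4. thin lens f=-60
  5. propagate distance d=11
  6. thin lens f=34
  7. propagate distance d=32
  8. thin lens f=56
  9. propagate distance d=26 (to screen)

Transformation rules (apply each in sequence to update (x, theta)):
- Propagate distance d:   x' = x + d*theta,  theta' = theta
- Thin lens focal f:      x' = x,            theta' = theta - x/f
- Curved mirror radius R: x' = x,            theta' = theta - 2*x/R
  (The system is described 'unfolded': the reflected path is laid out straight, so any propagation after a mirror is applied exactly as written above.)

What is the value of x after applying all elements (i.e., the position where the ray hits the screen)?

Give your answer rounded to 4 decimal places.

Initial: x=3.0000 theta=-0.5000
After 1 (propagate distance d=34): x=-14.0000 theta=-0.5000
After 2 (thin lens f=-13): x=-14.0000 theta=-41/26 (≈-1.5769)
After 3 (propagate distance d=12): x=-428/13 (≈-32.9231) theta=-41/26 (≈-1.5769)
After 4 (thin lens f=-60): x=-428/13 (≈-32.9231) theta=-829/390 (≈-2.1256)
After 5 (propagate distance d=11): x=-21959/390 (≈-56.3051) theta=-829/390 (≈-2.1256)
After 6 (thin lens f=34): x=-21959/390 (≈-56.3051) theta=-479/1020 (≈-0.4696)
After 7 (propagate distance d=32): x=-31529/442 (≈-71.3326) theta=-479/1020 (≈-0.4696)
After 8 (thin lens f=56): x=-31529/442 (≈-71.3326) theta=298579/371280 (≈0.8042)
After 9 (propagate distance d=26 (to screen)): x=-9360653/185640 (≈-50.4237) theta=298579/371280 (≈0.8042)
Rounded to 4 decimal places: x = -50.4237

Answer: -50.4237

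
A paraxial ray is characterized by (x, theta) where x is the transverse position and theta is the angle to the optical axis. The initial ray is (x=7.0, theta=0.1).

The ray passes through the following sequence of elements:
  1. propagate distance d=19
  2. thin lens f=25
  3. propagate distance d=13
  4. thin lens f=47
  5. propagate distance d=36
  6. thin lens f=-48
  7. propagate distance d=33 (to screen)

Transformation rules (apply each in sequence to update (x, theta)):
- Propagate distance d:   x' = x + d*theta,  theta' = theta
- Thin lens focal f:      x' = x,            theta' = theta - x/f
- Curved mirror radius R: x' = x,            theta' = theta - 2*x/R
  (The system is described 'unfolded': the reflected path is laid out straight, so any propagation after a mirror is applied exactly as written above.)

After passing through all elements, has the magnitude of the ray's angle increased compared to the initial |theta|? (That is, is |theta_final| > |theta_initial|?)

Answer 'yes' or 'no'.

Answer: yes

Derivation:
Initial: x=7.0000 theta=0.1000
After 1 (propagate distance d=19): x=8.9000 theta=0.1000
After 2 (thin lens f=25): x=8.9000 theta=-0.2560
After 3 (propagate distance d=13): x=5.5720 theta=-0.2560
After 4 (thin lens f=47): x=5.5720 theta=-4401/11750 (≈-0.3746)
After 5 (propagate distance d=36): x=-18593/2350 (≈-7.9119) theta=-4401/11750 (≈-0.3746)
After 6 (thin lens f=-48): x=-18593/2350 (≈-7.9119) theta=-304213/564000 (≈-0.5394)
After 7 (propagate distance d=33 (to screen)): x=-4833783/188000 (≈-25.7116) theta=-304213/564000 (≈-0.5394)
|theta_initial|=0.1000 |theta_final|=304213/564000 (≈0.5394) -> increased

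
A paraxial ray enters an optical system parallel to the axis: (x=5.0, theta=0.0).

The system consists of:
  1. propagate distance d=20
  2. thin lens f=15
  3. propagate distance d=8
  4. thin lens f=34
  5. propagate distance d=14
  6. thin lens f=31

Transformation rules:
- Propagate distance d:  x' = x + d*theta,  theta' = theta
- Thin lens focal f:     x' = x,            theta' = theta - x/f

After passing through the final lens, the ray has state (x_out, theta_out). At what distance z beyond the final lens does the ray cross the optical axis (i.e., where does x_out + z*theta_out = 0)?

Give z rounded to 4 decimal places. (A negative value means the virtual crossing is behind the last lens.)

Initial: x=5.0000 theta=0.0000
After 1 (propagate distance d=20): x=5.0000 theta=0.0000
After 2 (thin lens f=15): x=5.0000 theta=-1/3 (≈-0.3333)
After 3 (propagate distance d=8): x=7/3 (≈2.3333) theta=-1/3 (≈-0.3333)
After 4 (thin lens f=34): x=7/3 (≈2.3333) theta=-41/102 (≈-0.4020)
After 5 (propagate distance d=14): x=-56/17 (≈-3.2941) theta=-41/102 (≈-0.4020)
After 6 (thin lens f=31): x=-56/17 (≈-3.2941) theta=-55/186 (≈-0.2957)
z_focus = -x_out/theta_out = -(-56/17)/(-55/186) = -10416/935 ≈ -11.1401
Rounded to 4 decimal places: z = -11.1401

Answer: -11.1401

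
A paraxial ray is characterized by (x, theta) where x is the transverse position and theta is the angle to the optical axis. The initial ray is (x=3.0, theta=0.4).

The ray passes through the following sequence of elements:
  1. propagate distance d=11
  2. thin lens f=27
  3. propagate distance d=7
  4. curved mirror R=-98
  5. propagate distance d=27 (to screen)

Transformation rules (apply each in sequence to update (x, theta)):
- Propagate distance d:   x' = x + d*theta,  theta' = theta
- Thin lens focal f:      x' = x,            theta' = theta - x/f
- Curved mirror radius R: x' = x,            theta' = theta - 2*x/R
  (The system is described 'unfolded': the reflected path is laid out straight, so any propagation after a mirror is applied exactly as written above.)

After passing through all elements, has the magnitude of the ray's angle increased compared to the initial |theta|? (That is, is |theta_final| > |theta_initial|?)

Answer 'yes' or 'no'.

Initial: x=3.0000 theta=0.4000
After 1 (propagate distance d=11): x=7.4000 theta=0.4000
After 2 (thin lens f=27): x=7.4000 theta=17/135 (≈0.1259)
After 3 (propagate distance d=7): x=1118/135 (≈8.2815) theta=17/135 (≈0.1259)
After 4 (curved mirror R=-98): x=1118/135 (≈8.2815) theta=1951/6615 (≈0.2949)
After 5 (propagate distance d=27 (to screen)): x=107459/6615 (≈16.2447) theta=1951/6615 (≈0.2949)
|theta_initial|=0.4000 |theta_final|=1951/6615 (≈0.2949) -> not increased

Answer: no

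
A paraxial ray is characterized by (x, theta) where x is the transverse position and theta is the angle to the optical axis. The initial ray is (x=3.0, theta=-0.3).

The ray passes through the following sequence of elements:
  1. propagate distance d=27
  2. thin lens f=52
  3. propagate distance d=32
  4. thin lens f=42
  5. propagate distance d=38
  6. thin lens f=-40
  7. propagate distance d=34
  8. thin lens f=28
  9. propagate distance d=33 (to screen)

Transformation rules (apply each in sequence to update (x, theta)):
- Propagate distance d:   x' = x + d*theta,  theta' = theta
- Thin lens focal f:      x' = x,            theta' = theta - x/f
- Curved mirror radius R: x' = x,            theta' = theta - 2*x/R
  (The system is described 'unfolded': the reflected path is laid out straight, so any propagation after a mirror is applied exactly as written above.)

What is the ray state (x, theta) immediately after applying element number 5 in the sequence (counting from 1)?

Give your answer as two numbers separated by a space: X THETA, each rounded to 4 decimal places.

Answer: -8.7742 0.0734

Derivation:
Initial: x=3.0000 theta=-0.3000
After 1 (propagate distance d=27): x=-5.1000 theta=-0.3000
After 2 (thin lens f=52): x=-5.1000 theta=-21/104 (≈-0.2019)
After 3 (propagate distance d=32): x=-1503/130 (≈-11.5615) theta=-21/104 (≈-0.2019)
After 4 (thin lens f=42): x=-1503/130 (≈-11.5615) theta=267/3640 (≈0.0734)
After 5 (propagate distance d=38): x=-15969/1820 (≈-8.7742) theta=267/3640 (≈0.0734)
Rounded to 4 decimal places: x = -8.7742, theta = 0.0734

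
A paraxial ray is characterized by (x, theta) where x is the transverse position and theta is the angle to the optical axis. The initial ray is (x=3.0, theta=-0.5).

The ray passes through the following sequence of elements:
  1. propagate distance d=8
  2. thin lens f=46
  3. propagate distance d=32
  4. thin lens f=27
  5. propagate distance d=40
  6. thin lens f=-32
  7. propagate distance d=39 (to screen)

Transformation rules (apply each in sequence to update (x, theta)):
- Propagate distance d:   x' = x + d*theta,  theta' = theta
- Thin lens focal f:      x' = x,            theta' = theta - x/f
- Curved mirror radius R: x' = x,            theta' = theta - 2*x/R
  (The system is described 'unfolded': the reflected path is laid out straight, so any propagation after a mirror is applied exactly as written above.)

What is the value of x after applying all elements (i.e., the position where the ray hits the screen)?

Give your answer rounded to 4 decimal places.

Answer: -20.1294

Derivation:
Initial: x=3.0000 theta=-0.5000
After 1 (propagate distance d=8): x=-1.0000 theta=-0.5000
After 2 (thin lens f=46): x=-1.0000 theta=-11/23 (≈-0.4783)
After 3 (propagate distance d=32): x=-375/23 (≈-16.3043) theta=-11/23 (≈-0.4783)
After 4 (thin lens f=27): x=-375/23 (≈-16.3043) theta=26/207 (≈0.1256)
After 5 (propagate distance d=40): x=-2335/207 (≈-11.2802) theta=26/207 (≈0.1256)
After 6 (thin lens f=-32): x=-2335/207 (≈-11.2802) theta=-167/736 (≈-0.2269)
After 7 (propagate distance d=39 (to screen)): x=-133337/6624 (≈-20.1294) theta=-167/736 (≈-0.2269)
Rounded to 4 decimal places: x = -20.1294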